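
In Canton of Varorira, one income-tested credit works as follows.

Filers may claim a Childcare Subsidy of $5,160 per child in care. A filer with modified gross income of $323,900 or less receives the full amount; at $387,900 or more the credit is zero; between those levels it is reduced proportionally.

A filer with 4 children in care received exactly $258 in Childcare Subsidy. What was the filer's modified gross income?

$387,100

Full credit = 4 × $5,160 = $20,640.
$258 is 258/20,640 of the full $20,640, so 20,382/20,640 of the $64,000 range has been used: income = $323,900 + $64,000 × 20,382/20,640 = $387,100.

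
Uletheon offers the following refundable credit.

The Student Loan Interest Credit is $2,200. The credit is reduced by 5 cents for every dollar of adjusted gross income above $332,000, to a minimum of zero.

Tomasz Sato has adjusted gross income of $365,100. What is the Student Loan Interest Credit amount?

$545

Student Loan Interest Credit: 5% of the $33,100 excess over $332,000 is $1,655; credit = $2,200 − $1,655 = $545.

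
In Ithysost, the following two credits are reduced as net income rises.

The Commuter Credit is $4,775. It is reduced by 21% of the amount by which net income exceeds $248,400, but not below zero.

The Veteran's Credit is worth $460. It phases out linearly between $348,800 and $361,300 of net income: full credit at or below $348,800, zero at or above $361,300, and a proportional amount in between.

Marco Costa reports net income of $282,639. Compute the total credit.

Commuter Credit: 21% of the $34,239 excess over $248,400 is $7,190.19 ≥ base, so the credit is $0.
Veteran's Credit: $282,639 is at or below the $348,800 threshold, so the full $460 applies.
Total: $0 + $460 = $460.

$460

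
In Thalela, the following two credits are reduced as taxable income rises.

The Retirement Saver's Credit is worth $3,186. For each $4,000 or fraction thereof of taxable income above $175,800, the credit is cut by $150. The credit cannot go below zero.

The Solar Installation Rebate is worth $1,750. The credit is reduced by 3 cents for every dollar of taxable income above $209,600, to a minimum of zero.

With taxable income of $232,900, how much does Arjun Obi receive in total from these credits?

Retirement Saver's Credit: income exceeds $175,800 by $57,100, which is 15 full-or-partial $4,000 increments; reduction = 15 × $150 = $2,250, leaving $936.
Solar Installation Rebate: 3% of the $23,300 excess over $209,600 is $699; credit = $1,750 − $699 = $1,051.
Total: $936 + $1,051 = $1,987.

$1,987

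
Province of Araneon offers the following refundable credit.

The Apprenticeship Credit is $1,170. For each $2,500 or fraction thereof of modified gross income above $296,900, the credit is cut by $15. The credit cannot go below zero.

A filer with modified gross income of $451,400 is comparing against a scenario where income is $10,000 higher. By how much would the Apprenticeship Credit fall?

At $451,400 — income exceeds $296,900 by $154,500, which is 62 full-or-partial $2,500 increments; reduction = 62 × $15 = $930, leaving $240.
At $461,400 — income exceeds $296,900 by $164,500, which is 66 full-or-partial $2,500 increments; reduction = 66 × $15 = $990, leaving $180.
Lost: $240 − $180 = $60.

$60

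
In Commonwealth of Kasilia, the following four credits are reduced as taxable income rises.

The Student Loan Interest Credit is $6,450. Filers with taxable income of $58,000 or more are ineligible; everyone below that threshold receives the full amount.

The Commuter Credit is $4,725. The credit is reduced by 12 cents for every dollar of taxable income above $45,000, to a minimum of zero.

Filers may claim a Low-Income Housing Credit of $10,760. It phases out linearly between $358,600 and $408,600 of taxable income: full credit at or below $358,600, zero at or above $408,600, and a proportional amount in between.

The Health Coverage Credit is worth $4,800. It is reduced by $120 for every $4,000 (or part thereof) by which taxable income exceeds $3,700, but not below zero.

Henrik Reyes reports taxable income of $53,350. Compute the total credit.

Student Loan Interest Credit: $53,350 is below the $58,000 cutoff, so the full $6,450 applies.
Commuter Credit: 12% of the $8,350 excess over $45,000 is $1,002; credit = $4,725 − $1,002 = $3,723.
Low-Income Housing Credit: $53,350 is at or below the $358,600 threshold, so the full $10,760 applies.
Health Coverage Credit: income exceeds $3,700 by $49,650, which is 13 full-or-partial $4,000 increments; reduction = 13 × $120 = $1,560, leaving $3,240.
Total: $6,450 + $3,723 + $10,760 + $3,240 = $24,173.

$24,173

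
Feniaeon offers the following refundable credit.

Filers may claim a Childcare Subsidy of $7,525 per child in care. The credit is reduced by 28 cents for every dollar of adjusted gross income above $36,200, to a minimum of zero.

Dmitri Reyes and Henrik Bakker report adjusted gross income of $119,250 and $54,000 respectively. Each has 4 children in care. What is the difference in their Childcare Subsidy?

Dmitri ($119,250): Childcare Subsidy: base = 4 × $7,525 = $30,100. 28% of the $83,050 excess over $36,200 is $23,254; credit = $30,100 − $23,254 = $6,846.
Henrik ($54,000): Childcare Subsidy: base = 4 × $7,525 = $30,100. 28% of the $17,800 excess over $36,200 is $4,984; credit = $30,100 − $4,984 = $25,116.
Difference: |$6,846 − $25,116| = $18,270.

$18,270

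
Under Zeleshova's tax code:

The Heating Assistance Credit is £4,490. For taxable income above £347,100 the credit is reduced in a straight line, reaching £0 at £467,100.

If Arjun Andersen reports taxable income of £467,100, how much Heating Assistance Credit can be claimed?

Heating Assistance Credit: £467,100 is at or above £467,100, so the credit is £0.

£0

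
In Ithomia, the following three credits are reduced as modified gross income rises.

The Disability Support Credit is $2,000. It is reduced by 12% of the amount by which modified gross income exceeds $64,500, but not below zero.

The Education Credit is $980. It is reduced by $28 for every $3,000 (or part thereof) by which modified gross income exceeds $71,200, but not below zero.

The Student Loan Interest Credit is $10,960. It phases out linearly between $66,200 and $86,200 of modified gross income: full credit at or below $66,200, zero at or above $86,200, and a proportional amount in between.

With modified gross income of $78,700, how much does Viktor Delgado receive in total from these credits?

Disability Support Credit: 12% of the $14,200 excess over $64,500 is $1,704; credit = $2,000 − $1,704 = $296.
Education Credit: income exceeds $71,200 by $7,500, which is 3 full-or-partial $3,000 increments; reduction = 3 × $28 = $84, leaving $896.
Student Loan Interest Credit: $78,700 is $12,500 into a $20,000 phase-out range, leaving 7,500/20,000 of the credit: $10,960 × 7,500/20,000 = $4,110.
Total: $296 + $896 + $4,110 = $5,302.

$5,302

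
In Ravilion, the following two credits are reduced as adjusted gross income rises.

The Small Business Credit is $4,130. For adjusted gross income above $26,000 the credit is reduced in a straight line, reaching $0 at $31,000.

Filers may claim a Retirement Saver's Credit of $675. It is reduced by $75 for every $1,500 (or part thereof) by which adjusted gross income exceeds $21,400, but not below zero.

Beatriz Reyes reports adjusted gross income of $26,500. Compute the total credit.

Small Business Credit: $26,500 is $500 into a $5,000 phase-out range, leaving 4,500/5,000 of the credit: $4,130 × 4,500/5,000 = $3,717.
Retirement Saver's Credit: income exceeds $21,400 by $5,100, which is 4 full-or-partial $1,500 increments; reduction = 4 × $75 = $300, leaving $375.
Total: $3,717 + $375 = $4,092.

$4,092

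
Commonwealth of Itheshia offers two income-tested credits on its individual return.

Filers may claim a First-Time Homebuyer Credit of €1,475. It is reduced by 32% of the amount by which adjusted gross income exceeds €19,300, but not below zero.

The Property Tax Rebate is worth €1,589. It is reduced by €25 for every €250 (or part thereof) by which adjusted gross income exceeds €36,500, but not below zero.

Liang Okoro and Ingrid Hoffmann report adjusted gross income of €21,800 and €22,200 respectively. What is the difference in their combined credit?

Liang (€21,800): First-Time Homebuyer Credit: 32% of the €2,500 excess over €19,300 is €800; credit = €1,475 − €800 = €675. Property Tax Rebate: €21,800 is at or below the €36,500 threshold, so the full €1,589 applies. total €675 + €1,589 = €2,264
Ingrid (€22,200): First-Time Homebuyer Credit: 32% of the €2,900 excess over €19,300 is €928; credit = €1,475 − €928 = €547. Property Tax Rebate: €22,200 is at or below the €36,500 threshold, so the full €1,589 applies. total €547 + €1,589 = €2,136
Difference: |€2,264 − €2,136| = €128.

€128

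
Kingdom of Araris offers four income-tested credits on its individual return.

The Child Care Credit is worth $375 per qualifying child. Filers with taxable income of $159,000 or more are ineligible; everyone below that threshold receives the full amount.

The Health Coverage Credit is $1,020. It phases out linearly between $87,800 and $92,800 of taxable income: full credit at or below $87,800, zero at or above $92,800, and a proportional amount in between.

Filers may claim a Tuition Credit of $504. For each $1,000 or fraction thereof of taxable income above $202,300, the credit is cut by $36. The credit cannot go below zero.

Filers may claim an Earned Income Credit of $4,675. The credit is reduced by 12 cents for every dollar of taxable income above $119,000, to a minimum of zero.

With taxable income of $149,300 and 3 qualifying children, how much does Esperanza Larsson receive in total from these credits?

Child Care Credit: base = 3 × $375 = $1,125. $149,300 is below the $159,000 cutoff, so the full $1,125 applies.
Health Coverage Credit: $149,300 is at or above $92,800, so the credit is $0.
Tuition Credit: $149,300 is at or below the $202,300 threshold, so the full $504 applies.
Earned Income Credit: 12% of the $30,300 excess over $119,000 is $3,636; credit = $4,675 − $3,636 = $1,039.
Total: $1,125 + $0 + $504 + $1,039 = $2,668.

$2,668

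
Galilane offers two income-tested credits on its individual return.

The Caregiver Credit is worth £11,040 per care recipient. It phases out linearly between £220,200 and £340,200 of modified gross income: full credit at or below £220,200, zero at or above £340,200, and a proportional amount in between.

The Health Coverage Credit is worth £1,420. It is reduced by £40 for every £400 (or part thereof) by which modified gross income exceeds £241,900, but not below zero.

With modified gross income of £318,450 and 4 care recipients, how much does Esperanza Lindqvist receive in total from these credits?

Caregiver Credit: base = 4 × £11,040 = £44,160. £318,450 is £98,250 into a £120,000 phase-out range, leaving 21,750/120,000 of the credit: £44,160 × 21,750/120,000 = £8,004.
Health Coverage Credit: income exceeds £241,900 by £76,550 → 192 increments × £40 = £7,680 ≥ base, so the credit is £0.
Total: £8,004 + £0 = £8,004.

£8,004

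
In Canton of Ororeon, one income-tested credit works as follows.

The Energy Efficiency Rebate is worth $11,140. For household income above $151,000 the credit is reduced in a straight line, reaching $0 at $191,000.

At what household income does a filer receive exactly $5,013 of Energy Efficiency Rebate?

$173,000

$5,013 is 5,013/11,140 of the full $11,140, so 6,127/11,140 of the $40,000 range has been used: income = $151,000 + $40,000 × 6,127/11,140 = $173,000.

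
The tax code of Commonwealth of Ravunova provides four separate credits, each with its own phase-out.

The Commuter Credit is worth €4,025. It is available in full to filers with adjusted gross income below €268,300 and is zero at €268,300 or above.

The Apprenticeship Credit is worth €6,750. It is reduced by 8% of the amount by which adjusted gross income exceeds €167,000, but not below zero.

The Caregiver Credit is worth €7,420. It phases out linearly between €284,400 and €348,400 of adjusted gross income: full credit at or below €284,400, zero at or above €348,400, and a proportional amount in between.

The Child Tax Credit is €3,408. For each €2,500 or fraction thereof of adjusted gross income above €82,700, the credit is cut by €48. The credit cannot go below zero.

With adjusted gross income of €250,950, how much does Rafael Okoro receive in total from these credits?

Commuter Credit: €250,950 is below the €268,300 cutoff, so the full €4,025 applies.
Apprenticeship Credit: 8% of the €83,950 excess over €167,000 is €6,716; credit = €6,750 − €6,716 = €34.
Caregiver Credit: €250,950 is at or below the €284,400 threshold, so the full €7,420 applies.
Child Tax Credit: income exceeds €82,700 by €168,250, which is 68 full-or-partial €2,500 increments; reduction = 68 × €48 = €3,264, leaving €144.
Total: €4,025 + €34 + €7,420 + €144 = €11,623.

€11,623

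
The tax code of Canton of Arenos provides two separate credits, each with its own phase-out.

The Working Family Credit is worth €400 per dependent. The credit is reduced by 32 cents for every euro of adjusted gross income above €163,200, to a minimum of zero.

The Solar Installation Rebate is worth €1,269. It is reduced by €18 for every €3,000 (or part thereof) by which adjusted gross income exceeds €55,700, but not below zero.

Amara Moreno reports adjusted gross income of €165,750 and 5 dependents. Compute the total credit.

Working Family Credit: base = 5 × €400 = €2,000. 32% of the €2,550 excess over €163,200 is €816; credit = €2,000 − €816 = €1,184.
Solar Installation Rebate: income exceeds €55,700 by €110,050, which is 37 full-or-partial €3,000 increments; reduction = 37 × €18 = €666, leaving €603.
Total: €1,184 + €603 = €1,787.

€1,787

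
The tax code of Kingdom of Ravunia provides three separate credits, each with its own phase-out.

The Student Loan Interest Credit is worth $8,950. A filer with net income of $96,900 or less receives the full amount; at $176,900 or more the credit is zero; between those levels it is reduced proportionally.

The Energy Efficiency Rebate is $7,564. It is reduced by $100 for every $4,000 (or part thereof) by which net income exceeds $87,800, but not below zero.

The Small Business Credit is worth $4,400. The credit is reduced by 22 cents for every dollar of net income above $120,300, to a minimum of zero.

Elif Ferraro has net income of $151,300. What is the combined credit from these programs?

$8,828

Student Loan Interest Credit: $151,300 is $54,400 into a $80,000 phase-out range, leaving 25,600/80,000 of the credit: $8,950 × 25,600/80,000 = $2,864.
Energy Efficiency Rebate: income exceeds $87,800 by $63,500, which is 16 full-or-partial $4,000 increments; reduction = 16 × $100 = $1,600, leaving $5,964.
Small Business Credit: 22% of the $31,000 excess over $120,300 is $6,820 ≥ base, so the credit is $0.
Total: $2,864 + $5,964 + $0 = $8,828.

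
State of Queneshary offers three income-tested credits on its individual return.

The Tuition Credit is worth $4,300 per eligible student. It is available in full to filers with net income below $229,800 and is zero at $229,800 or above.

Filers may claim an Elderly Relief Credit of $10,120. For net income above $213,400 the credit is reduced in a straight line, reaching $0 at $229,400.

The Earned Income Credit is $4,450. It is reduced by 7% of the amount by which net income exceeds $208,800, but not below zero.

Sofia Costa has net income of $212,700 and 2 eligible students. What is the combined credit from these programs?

Tuition Credit: base = 2 × $4,300 = $8,600. $212,700 is below the $229,800 cutoff, so the full $8,600 applies.
Elderly Relief Credit: $212,700 is at or below the $213,400 threshold, so the full $10,120 applies.
Earned Income Credit: 7% of the $3,900 excess over $208,800 is $273; credit = $4,450 − $273 = $4,177.
Total: $8,600 + $10,120 + $4,177 = $22,897.

$22,897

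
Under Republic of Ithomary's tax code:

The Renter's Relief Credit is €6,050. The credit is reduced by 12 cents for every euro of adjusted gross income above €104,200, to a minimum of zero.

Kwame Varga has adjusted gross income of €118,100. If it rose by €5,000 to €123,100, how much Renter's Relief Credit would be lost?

€600

At €118,100 — 12% of the €13,900 excess over €104,200 is €1,668; credit = €6,050 − €1,668 = €4,382.
At €123,100 — 12% of the €18,900 excess over €104,200 is €2,268; credit = €6,050 − €2,268 = €3,782.
Lost: €4,382 − €3,782 = €600.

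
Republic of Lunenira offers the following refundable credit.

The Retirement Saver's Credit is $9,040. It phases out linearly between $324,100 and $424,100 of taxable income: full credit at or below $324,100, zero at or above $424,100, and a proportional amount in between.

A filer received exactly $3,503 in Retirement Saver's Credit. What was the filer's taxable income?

$3,503 is 3,503/9,040 of the full $9,040, so 5,537/9,040 of the $100,000 range has been used: income = $324,100 + $100,000 × 5,537/9,040 = $385,350.

$385,350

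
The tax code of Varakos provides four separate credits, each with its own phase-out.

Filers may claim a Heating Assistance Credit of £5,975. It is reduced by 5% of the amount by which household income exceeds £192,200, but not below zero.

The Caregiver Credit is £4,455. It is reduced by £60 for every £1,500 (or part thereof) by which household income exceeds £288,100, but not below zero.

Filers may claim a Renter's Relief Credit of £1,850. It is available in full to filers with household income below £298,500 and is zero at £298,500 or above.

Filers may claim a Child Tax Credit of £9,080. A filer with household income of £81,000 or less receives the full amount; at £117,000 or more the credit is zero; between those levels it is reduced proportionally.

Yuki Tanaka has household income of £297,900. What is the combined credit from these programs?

Heating Assistance Credit: 5% of the £105,700 excess over £192,200 is £5,285; credit = £5,975 − £5,285 = £690.
Caregiver Credit: income exceeds £288,100 by £9,800, which is 7 full-or-partial £1,500 increments; reduction = 7 × £60 = £420, leaving £4,035.
Renter's Relief Credit: £297,900 is below the £298,500 cutoff, so the full £1,850 applies.
Child Tax Credit: £297,900 is at or above £117,000, so the credit is £0.
Total: £690 + £4,035 + £1,850 + £0 = £6,575.

£6,575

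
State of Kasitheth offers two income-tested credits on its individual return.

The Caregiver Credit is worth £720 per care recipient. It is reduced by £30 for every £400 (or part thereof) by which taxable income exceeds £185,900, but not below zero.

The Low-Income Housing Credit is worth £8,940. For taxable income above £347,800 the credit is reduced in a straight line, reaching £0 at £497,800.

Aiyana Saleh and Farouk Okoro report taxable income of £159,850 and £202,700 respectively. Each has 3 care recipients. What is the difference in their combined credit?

Aiyana (£159,850): Caregiver Credit: base = 3 × £720 = £2,160. £159,850 is at or below the £185,900 threshold, so the full £2,160 applies. Low-Income Housing Credit: £159,850 is at or below the £347,800 threshold, so the full £8,940 applies. total £2,160 + £8,940 = £11,100
Farouk (£202,700): Caregiver Credit: base = 3 × £720 = £2,160. income exceeds £185,900 by £16,800, which is 42 full-or-partial £400 increments; reduction = 42 × £30 = £1,260, leaving £900. Low-Income Housing Credit: £202,700 is at or below the £347,800 threshold, so the full £8,940 applies. total £900 + £8,940 = £9,840
Difference: |£11,100 − £9,840| = £1,260.

£1,260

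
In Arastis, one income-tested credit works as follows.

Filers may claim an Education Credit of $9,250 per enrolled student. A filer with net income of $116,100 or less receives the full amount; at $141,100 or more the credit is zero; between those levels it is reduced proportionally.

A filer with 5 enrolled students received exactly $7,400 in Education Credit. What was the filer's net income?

$137,100

Full credit = 5 × $9,250 = $46,250.
$7,400 is 7,400/46,250 of the full $46,250, so 38,850/46,250 of the $25,000 range has been used: income = $116,100 + $25,000 × 38,850/46,250 = $137,100.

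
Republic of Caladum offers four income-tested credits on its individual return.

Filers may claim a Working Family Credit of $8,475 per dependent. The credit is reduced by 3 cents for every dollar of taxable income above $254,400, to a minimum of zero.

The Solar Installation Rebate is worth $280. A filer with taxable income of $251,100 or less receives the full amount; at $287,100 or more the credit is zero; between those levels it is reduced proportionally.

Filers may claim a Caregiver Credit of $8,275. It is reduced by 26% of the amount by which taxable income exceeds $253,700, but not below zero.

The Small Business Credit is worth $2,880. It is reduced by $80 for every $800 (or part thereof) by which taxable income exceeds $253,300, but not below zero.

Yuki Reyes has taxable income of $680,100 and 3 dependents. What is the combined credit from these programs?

$12,654

Working Family Credit: base = 3 × $8,475 = $25,425. 3% of the $425,700 excess over $254,400 is $12,771; credit = $25,425 − $12,771 = $12,654.
Solar Installation Rebate: $680,100 is at or above $287,100, so the credit is $0.
Caregiver Credit: 26% of the $426,400 excess over $253,700 is $110,864 ≥ base, so the credit is $0.
Small Business Credit: income exceeds $253,300 by $426,800 → 534 increments × $80 = $42,720 ≥ base, so the credit is $0.
Total: $12,654 + $0 + $0 + $0 = $12,654.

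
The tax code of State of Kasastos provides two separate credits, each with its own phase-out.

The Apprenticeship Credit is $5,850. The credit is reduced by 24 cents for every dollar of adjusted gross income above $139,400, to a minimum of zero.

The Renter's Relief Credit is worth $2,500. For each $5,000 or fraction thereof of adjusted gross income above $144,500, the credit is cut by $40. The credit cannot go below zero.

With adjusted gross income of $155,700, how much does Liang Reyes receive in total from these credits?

Apprenticeship Credit: 24% of the $16,300 excess over $139,400 is $3,912; credit = $5,850 − $3,912 = $1,938.
Renter's Relief Credit: income exceeds $144,500 by $11,200, which is 3 full-or-partial $5,000 increments; reduction = 3 × $40 = $120, leaving $2,380.
Total: $1,938 + $2,380 = $4,318.

$4,318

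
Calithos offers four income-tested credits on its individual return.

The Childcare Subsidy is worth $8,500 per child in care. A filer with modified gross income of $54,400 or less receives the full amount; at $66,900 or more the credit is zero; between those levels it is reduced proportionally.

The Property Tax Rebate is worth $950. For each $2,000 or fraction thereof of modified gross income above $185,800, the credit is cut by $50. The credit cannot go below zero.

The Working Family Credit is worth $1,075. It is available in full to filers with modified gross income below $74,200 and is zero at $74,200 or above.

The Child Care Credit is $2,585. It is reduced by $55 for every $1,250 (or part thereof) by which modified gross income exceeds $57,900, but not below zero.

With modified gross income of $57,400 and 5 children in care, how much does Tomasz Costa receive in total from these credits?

Childcare Subsidy: base = 5 × $8,500 = $42,500. $57,400 is $3,000 into a $12,500 phase-out range, leaving 9,500/12,500 of the credit: $42,500 × 9,500/12,500 = $32,300.
Property Tax Rebate: $57,400 is at or below the $185,800 threshold, so the full $950 applies.
Working Family Credit: $57,400 is below the $74,200 cutoff, so the full $1,075 applies.
Child Care Credit: $57,400 is at or below the $57,900 threshold, so the full $2,585 applies.
Total: $32,300 + $950 + $1,075 + $2,585 = $36,910.

$36,910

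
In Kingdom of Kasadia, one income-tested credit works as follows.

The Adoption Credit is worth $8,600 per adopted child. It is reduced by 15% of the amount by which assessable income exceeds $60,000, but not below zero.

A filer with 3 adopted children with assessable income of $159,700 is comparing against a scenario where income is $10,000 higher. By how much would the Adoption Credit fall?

At $159,700 — base = 3 × $8,600 = $25,800. 15% of the $99,700 excess over $60,000 is $14,955; credit = $25,800 − $14,955 = $10,845.
At $169,700 — base = 3 × $8,600 = $25,800. 15% of the $109,700 excess over $60,000 is $16,455; credit = $25,800 − $16,455 = $9,345.
Lost: $10,845 − $9,345 = $1,500.

$1,500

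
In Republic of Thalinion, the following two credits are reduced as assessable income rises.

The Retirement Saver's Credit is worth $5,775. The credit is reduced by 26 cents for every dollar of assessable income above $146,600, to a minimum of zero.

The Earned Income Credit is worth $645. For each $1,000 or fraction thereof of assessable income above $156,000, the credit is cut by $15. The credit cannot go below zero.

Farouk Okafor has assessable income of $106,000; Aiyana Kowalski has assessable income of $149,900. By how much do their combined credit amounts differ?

Farouk ($106,000): Retirement Saver's Credit: $106,000 is at or below the $146,600 threshold, so the full $5,775 applies. Earned Income Credit: $106,000 is at or below the $156,000 threshold, so the full $645 applies. total $5,775 + $645 = $6,420
Aiyana ($149,900): Retirement Saver's Credit: 26% of the $3,300 excess over $146,600 is $858; credit = $5,775 − $858 = $4,917. Earned Income Credit: $149,900 is at or below the $156,000 threshold, so the full $645 applies. total $4,917 + $645 = $5,562
Difference: |$6,420 − $5,562| = $858.

$858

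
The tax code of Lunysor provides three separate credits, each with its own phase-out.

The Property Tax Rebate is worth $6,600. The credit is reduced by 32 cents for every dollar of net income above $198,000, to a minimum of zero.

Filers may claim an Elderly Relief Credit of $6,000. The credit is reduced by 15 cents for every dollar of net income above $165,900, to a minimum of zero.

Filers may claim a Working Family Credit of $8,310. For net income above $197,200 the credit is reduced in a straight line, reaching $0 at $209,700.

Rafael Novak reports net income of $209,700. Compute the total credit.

$2,856

Property Tax Rebate: 32% of the $11,700 excess over $198,000 is $3,744; credit = $6,600 − $3,744 = $2,856.
Elderly Relief Credit: 15% of the $43,800 excess over $165,900 is $6,570 ≥ base, so the credit is $0.
Working Family Credit: $209,700 is at or above $209,700, so the credit is $0.
Total: $2,856 + $0 + $0 = $2,856.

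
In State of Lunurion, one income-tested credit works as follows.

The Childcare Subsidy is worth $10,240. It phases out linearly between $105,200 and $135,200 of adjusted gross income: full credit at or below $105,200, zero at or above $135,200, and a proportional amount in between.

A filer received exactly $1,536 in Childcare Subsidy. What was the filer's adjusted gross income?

$130,700

$1,536 is 1,536/10,240 of the full $10,240, so 8,704/10,240 of the $30,000 range has been used: income = $105,200 + $30,000 × 8,704/10,240 = $130,700.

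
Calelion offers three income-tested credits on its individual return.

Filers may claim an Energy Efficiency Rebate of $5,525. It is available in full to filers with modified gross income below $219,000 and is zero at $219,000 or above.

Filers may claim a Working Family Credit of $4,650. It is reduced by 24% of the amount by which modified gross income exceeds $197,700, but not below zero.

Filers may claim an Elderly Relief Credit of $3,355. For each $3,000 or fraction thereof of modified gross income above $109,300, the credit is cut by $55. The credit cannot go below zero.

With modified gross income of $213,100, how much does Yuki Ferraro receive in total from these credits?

Energy Efficiency Rebate: $213,100 is below the $219,000 cutoff, so the full $5,525 applies.
Working Family Credit: 24% of the $15,400 excess over $197,700 is $3,696; credit = $4,650 − $3,696 = $954.
Elderly Relief Credit: income exceeds $109,300 by $103,800, which is 35 full-or-partial $3,000 increments; reduction = 35 × $55 = $1,925, leaving $1,430.
Total: $5,525 + $954 + $1,430 = $7,909.

$7,909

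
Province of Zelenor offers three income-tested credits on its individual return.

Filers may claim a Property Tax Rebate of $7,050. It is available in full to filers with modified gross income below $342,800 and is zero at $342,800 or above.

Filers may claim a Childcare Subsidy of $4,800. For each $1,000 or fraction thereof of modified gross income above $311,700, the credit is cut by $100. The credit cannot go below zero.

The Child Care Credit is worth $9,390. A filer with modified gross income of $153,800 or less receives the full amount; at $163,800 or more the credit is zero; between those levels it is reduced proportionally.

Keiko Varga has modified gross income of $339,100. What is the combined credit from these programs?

Property Tax Rebate: $339,100 is below the $342,800 cutoff, so the full $7,050 applies.
Childcare Subsidy: income exceeds $311,700 by $27,400, which is 28 full-or-partial $1,000 increments; reduction = 28 × $100 = $2,800, leaving $2,000.
Child Care Credit: $339,100 is at or above $163,800, so the credit is $0.
Total: $7,050 + $2,000 + $0 = $9,050.

$9,050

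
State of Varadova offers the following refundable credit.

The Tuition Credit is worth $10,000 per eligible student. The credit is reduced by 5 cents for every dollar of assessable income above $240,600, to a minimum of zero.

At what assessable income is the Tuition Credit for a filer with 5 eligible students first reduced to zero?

$1,240,600

Full credit = 5 × $10,000 = $50,000.
The credit falls by 5% of each dollar above $240,600, so it reaches zero when the excess is $50,000 / 5% = $1,000,000: income = $240,600 + $1,000,000 = $1,240,600.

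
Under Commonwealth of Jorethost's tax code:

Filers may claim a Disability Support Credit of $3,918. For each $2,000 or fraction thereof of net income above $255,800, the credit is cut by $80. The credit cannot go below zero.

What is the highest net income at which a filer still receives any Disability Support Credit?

After 48 increments the reduction is 48 × $80 = $3,840, leaving $78; one more increment wipes it out. Increment 48 ends at excess 48 × $2,000 = $96,000, so the highest qualifying income is $255,800 + $96,000 = $351,800.

$351,800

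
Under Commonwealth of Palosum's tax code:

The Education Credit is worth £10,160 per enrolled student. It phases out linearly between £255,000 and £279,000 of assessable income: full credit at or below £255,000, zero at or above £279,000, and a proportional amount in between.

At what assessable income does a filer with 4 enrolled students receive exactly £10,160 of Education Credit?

£273,000

Full credit = 4 × £10,160 = £40,640.
£10,160 is 10,160/40,640 of the full £40,640, so 30,480/40,640 of the £24,000 range has been used: income = £255,000 + £24,000 × 30,480/40,640 = £273,000.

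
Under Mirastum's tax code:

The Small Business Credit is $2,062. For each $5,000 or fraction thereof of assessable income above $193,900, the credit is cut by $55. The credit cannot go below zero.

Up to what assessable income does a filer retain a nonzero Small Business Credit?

$378,900

After 37 increments the reduction is 37 × $55 = $2,035, leaving $27; one more increment wipes it out. Increment 37 ends at excess 37 × $5,000 = $185,000, so the highest qualifying income is $193,900 + $185,000 = $378,900.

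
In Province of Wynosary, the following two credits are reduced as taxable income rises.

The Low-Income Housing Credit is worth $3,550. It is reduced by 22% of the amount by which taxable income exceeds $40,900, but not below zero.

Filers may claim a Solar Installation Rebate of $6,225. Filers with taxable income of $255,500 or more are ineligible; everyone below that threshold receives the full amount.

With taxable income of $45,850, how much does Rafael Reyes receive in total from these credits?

$8,686

Low-Income Housing Credit: 22% of the $4,950 excess over $40,900 is $1,089; credit = $3,550 − $1,089 = $2,461.
Solar Installation Rebate: $45,850 is below the $255,500 cutoff, so the full $6,225 applies.
Total: $2,461 + $6,225 = $8,686.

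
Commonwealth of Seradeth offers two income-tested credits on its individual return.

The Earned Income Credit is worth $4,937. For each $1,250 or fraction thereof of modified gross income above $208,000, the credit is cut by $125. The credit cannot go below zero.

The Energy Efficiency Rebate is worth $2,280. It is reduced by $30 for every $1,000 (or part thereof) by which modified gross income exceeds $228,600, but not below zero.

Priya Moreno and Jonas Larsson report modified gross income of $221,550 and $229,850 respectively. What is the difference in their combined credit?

$935

Priya ($221,550): Earned Income Credit: income exceeds $208,000 by $13,550, which is 11 full-or-partial $1,250 increments; reduction = 11 × $125 = $1,375, leaving $3,562. Energy Efficiency Rebate: $221,550 is at or below the $228,600 threshold, so the full $2,280 applies. total $3,562 + $2,280 = $5,842
Jonas ($229,850): Earned Income Credit: income exceeds $208,000 by $21,850, which is 18 full-or-partial $1,250 increments; reduction = 18 × $125 = $2,250, leaving $2,687. Energy Efficiency Rebate: income exceeds $228,600 by $1,250, which is 2 full-or-partial $1,000 increments; reduction = 2 × $30 = $60, leaving $2,220. total $2,687 + $2,220 = $4,907
Difference: |$5,842 − $4,907| = $935.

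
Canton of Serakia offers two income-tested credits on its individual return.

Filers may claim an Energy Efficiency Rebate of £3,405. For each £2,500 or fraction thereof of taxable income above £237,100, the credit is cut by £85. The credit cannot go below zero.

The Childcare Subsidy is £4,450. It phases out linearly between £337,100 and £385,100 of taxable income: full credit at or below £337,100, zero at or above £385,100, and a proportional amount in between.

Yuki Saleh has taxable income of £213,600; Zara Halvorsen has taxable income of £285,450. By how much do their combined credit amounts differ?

Yuki (£213,600): Energy Efficiency Rebate: £213,600 is at or below the £237,100 threshold, so the full £3,405 applies. Childcare Subsidy: £213,600 is at or below the £337,100 threshold, so the full £4,450 applies. total £3,405 + £4,450 = £7,855
Zara (£285,450): Energy Efficiency Rebate: income exceeds £237,100 by £48,350, which is 20 full-or-partial £2,500 increments; reduction = 20 × £85 = £1,700, leaving £1,705. Childcare Subsidy: £285,450 is at or below the £337,100 threshold, so the full £4,450 applies. total £1,705 + £4,450 = £6,155
Difference: |£7,855 − £6,155| = £1,700.

£1,700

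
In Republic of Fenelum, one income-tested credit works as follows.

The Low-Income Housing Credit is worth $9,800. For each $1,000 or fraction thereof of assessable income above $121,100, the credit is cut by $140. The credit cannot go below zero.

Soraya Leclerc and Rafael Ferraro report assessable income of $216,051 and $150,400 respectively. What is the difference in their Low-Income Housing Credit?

Soraya ($216,051): Low-Income Housing Credit: income exceeds $121,100 by $94,951 → 95 increments × $140 = $13,300 ≥ base, so the credit is $0.
Rafael ($150,400): Low-Income Housing Credit: income exceeds $121,100 by $29,300, which is 30 full-or-partial $1,000 increments; reduction = 30 × $140 = $4,200, leaving $5,600.
Difference: |$0 − $5,600| = $5,600.

$5,600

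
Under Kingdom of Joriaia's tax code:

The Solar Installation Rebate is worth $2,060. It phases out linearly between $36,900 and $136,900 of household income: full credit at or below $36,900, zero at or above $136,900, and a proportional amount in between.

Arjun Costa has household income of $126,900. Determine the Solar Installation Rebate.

Solar Installation Rebate: $126,900 is $90,000 into a $100,000 phase-out range, leaving 10,000/100,000 of the credit: $2,060 × 10,000/100,000 = $206.

$206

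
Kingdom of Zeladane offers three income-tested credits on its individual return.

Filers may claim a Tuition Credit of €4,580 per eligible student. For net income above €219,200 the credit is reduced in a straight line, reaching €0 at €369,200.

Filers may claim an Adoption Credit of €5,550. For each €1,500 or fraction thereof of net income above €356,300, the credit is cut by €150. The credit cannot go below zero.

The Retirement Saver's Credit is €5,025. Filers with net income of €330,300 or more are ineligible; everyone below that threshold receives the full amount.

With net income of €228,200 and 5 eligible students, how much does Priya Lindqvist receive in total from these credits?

Tuition Credit: base = 5 × €4,580 = €22,900. €228,200 is €9,000 into a €150,000 phase-out range, leaving 141,000/150,000 of the credit: €22,900 × 141,000/150,000 = €21,526.
Adoption Credit: €228,200 is at or below the €356,300 threshold, so the full €5,550 applies.
Retirement Saver's Credit: €228,200 is below the €330,300 cutoff, so the full €5,025 applies.
Total: €21,526 + €5,550 + €5,025 = €32,101.

€32,101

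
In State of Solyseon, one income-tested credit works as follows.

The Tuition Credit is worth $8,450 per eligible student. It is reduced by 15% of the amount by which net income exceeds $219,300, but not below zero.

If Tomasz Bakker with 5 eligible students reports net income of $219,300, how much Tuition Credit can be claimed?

$42,250

Tuition Credit: base = 5 × $8,450 = $42,250. $219,300 is at or below the $219,300 threshold, so the full $42,250 applies.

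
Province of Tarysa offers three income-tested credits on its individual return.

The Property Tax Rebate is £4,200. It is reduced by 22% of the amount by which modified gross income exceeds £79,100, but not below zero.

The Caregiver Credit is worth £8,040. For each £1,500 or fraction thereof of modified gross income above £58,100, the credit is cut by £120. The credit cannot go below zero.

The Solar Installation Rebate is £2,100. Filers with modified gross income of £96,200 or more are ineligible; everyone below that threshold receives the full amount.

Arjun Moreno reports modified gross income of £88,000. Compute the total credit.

Property Tax Rebate: 22% of the £8,900 excess over £79,100 is £1,958; credit = £4,200 − £1,958 = £2,242.
Caregiver Credit: income exceeds £58,100 by £29,900, which is 20 full-or-partial £1,500 increments; reduction = 20 × £120 = £2,400, leaving £5,640.
Solar Installation Rebate: £88,000 is below the £96,200 cutoff, so the full £2,100 applies.
Total: £2,242 + £5,640 + £2,100 = £9,982.

£9,982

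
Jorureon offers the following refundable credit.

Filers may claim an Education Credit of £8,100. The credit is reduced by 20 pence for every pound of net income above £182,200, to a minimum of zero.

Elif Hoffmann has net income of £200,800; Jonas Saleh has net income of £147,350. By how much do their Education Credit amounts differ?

£3,720

Elif (£200,800): Education Credit: 20% of the £18,600 excess over £182,200 is £3,720; credit = £8,100 − £3,720 = £4,380.
Jonas (£147,350): Education Credit: £147,350 is at or below the £182,200 threshold, so the full £8,100 applies.
Difference: |£4,380 − £8,100| = £3,720.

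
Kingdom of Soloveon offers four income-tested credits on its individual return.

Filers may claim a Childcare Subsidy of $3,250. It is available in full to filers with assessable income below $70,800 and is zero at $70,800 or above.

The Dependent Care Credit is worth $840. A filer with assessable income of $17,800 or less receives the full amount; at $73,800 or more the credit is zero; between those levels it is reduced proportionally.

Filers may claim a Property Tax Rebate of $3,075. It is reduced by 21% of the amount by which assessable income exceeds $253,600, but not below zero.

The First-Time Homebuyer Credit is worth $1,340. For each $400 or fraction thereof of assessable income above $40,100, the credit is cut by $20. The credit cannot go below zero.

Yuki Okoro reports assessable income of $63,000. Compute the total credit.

Childcare Subsidy: $63,000 is below the $70,800 cutoff, so the full $3,250 applies.
Dependent Care Credit: $63,000 is $45,200 into a $56,000 phase-out range, leaving 10,800/56,000 of the credit: $840 × 10,800/56,000 = $162.
Property Tax Rebate: $63,000 is at or below the $253,600 threshold, so the full $3,075 applies.
First-Time Homebuyer Credit: income exceeds $40,100 by $22,900, which is 58 full-or-partial $400 increments; reduction = 58 × $20 = $1,160, leaving $180.
Total: $3,250 + $162 + $3,075 + $180 = $6,667.

$6,667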